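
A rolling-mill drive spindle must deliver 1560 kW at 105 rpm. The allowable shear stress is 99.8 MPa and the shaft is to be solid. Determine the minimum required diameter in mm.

ω = 2π·105/60 = 11.00 rad/s, so T = P/ω = 1560×10³ / 11.00 = 141900 N·m.
For a solid shaft τ_max = 16T/(πd³), so d = (16T/(π τ_allow))^(1/3) = (16·141900/(π·9.98×10^7))^(1/3) = 0.1935 m.

193 mm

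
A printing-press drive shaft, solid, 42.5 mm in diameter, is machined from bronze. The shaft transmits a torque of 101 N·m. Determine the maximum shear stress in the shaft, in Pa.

6.70e6 Pa

J = πd⁴/32 = π(0.0425)⁴/32 = 3.203×10^-7 m⁴.
τ_max = T·r/J = 101.0 × 0.0213 / 3.203×10^-7 = 6.701×10^6 Pa.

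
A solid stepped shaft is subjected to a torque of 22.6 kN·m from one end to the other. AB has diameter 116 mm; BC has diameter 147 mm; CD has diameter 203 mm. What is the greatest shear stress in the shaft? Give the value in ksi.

Under the same torque, τ_max = 16T/(πd³) is largest where d is smallest — segment AB (d = 116 mm).
τ_max = 16·22600/(π·(0.116)³) = 7.374×10^7 Pa.

10.7 ksi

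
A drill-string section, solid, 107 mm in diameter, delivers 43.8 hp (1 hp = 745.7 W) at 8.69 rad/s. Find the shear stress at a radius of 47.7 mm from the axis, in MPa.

13.9 MPa

ω = 8.69 rad/s, so T = P/ω = 43.8×745.7 / 8.690 = 3759 N·m.
J = πd⁴/32 = π(0.107)⁴/32 = 1.287×10^-5 m⁴.
Shear stress varies linearly with radius: τ = T·r/J = 3759 × 0.0477 / 1.287×10^-5 = 1.393×10^7 Pa.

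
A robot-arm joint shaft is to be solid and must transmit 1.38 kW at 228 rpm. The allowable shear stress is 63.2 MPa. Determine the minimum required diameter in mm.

16.7 mm

ω = 2π·228/60 = 23.88 rad/s, so T = P/ω = 1.38×10³ / 23.88 = 57.80 N·m.
For a solid shaft τ_max = 16T/(πd³), so d = (16T/(π τ_allow))^(1/3) = (16·57.80/(π·6.32×10^7))^(1/3) = 0.01670 m.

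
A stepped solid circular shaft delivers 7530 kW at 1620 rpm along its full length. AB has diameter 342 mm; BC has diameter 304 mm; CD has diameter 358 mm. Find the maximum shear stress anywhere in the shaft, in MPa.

8.05 MPa

ω = 2π·1620/60 = 169.6 rad/s, so T = P/ω = 7530×10³ / 169.6 = 44390 N·m.
Under the same torque, τ_max = 16T/(πd³) is largest where d is smallest — segment BC (d = 304 mm).
τ_max = 16·44390/(π·(0.304)³) = 8.046×10^6 Pa.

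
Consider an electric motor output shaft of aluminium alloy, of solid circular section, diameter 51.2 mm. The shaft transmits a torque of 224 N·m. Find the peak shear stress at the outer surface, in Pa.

8.50e6 Pa

J = πd⁴/32 = π(0.0512)⁴/32 = 6.747×10^-7 m⁴.
τ_max = T·r/J = 224.0 × 0.0256 / 6.747×10^-7 = 8.500×10^6 Pa.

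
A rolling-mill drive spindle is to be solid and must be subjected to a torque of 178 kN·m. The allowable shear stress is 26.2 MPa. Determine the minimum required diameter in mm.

For a solid shaft τ_max = 16T/(πd³), so d = (16T/(π τ_allow))^(1/3) = (16·178000/(π·2.62×10^7))^(1/3) = 0.3259 m.

326 mm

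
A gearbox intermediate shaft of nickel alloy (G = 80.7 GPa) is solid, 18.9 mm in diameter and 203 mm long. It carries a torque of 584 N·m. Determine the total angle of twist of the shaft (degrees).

6.72°

J = πd⁴/32 = π(0.0189)⁴/32 = 1.253×10^-8 m⁴.
θ = T·L/(G·J) = 584.0 × 0.203 / (80.7×10⁹ × 1.253×10^-8) = 0.1173 rad.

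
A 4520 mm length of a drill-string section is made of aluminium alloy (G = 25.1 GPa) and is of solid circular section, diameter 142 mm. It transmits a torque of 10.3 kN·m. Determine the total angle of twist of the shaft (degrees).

2.66°

J = πd⁴/32 = π(0.142)⁴/32 = 3.992×10^-5 m⁴.
θ = T·L/(G·J) = 10300 × 4.52 / (25.1×10⁹ × 3.992×10^-5) = 0.04647 rad.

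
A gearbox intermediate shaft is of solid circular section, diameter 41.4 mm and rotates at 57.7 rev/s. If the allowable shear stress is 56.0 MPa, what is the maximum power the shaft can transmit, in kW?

283 kW

J = πd⁴/32 = π(0.0414)⁴/32 = 2.884×10^-7 m⁴.
T_max = τ_allow·J/r = 5.60×10^7 × 2.884×10^-7 / 0.0207 = 780.2 N·m.
ω = 2π·57.7 = 362.5 rad/s, so P_max = T_max·ω = 2.829×10^5 W.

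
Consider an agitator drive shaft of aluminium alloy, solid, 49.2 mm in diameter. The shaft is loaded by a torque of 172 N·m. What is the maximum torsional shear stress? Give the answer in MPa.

J = πd⁴/32 = π(0.0492)⁴/32 = 5.753×10^-7 m⁴.
τ_max = T·r/J = 172.0 × 0.0246 / 5.753×10^-7 = 7.355×10^6 Pa.

7.36 MPa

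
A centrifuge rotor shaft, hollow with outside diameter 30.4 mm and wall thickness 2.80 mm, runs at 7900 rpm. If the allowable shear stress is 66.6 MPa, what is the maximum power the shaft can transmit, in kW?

J = π(d_o⁴ − d_i⁴)/32 = π(0.0304⁴ − 0.0248⁴)/32 = 4.671×10^-8 m⁴.
T_max = τ_allow·J/r = 6.66×10^7 × 4.671×10^-8 / 0.0152 = 204.7 N·m.
ω = 2π·7900/60 = 827.3 rad/s, so P_max = T_max·ω = 1.693×10^5 W.

169 kW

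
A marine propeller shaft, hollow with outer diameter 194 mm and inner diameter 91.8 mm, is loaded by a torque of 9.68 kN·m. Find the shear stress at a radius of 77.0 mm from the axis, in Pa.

J = π(d_o⁴ − d_i⁴)/32 = π(0.194⁴ − 0.0918⁴)/32 = 1.321×10^-4 m⁴.
Shear stress varies linearly with radius: τ = T·r/J = 9680 × 0.0770 / 1.321×10^-4 = 5.643×10^6 Pa.

5.64e6 Pa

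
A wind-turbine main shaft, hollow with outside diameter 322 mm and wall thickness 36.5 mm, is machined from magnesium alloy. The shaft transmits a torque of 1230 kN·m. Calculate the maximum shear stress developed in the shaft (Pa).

J = π(d_o⁴ − d_i⁴)/32 = π(0.322⁴ − 0.249⁴)/32 = 6.780×10^-4 m⁴.
τ_max = T·r/J = 1.230e6 × 0.161 / 6.780×10^-4 = 2.921×10^8 Pa.

2.92e8 Pa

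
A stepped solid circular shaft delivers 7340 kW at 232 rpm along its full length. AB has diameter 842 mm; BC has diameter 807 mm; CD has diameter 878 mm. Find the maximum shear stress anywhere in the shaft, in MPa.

ω = 2π·232/60 = 24.29 rad/s, so T = P/ω = 7340×10³ / 24.29 = 302100 N·m.
Under the same torque, τ_max = 16T/(πd³) is largest where d is smallest — segment BC (d = 807 mm).
τ_max = 16·302100/(π·(0.807)³) = 2.928×10^6 Pa.

2.93 MPa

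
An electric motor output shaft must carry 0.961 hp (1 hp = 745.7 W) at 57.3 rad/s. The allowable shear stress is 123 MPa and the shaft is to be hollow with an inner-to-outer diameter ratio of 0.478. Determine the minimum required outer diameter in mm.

8.18 mm

ω = 57.3 rad/s, so T = P/ω = 0.961×745.7 / 57.30 = 12.51 N·m.
For a hollow shaft with d_i/d_o = 0.478: τ_max = 16T/(π d_o³ (1−k⁴)), so d_o = [16T/(π τ_allow (1−k⁴))]^(1/3) = [16·12.51/(π·1.23×10^8·0.9478)]^(1/3) = 0.008175 m.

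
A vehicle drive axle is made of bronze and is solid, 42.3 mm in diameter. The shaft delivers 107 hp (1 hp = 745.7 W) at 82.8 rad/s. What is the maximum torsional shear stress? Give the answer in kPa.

ω = 82.8 rad/s, so T = P/ω = 107×745.7 / 82.80 = 963.6 N·m.
J = πd⁴/32 = π(0.0423)⁴/32 = 3.143×10^-7 m⁴.
τ_max = T·r/J = 963.6 × 0.0211 / 3.143×10^-7 = 6.484×10^7 Pa.

64800 kPa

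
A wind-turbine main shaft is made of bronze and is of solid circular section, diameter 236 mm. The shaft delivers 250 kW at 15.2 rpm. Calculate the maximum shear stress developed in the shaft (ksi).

ω = 2π·15.2/60 = 1.592 rad/s, so T = P/ω = 250×10³ / 1.592 = 157100 N·m.
J = πd⁴/32 = π(0.236)⁴/32 = 3.045×10^-4 m⁴.
τ_max = T·r/J = 157100 × 0.118 / 3.045×10^-4 = 6.086×10^7 Pa.

8.83 ksi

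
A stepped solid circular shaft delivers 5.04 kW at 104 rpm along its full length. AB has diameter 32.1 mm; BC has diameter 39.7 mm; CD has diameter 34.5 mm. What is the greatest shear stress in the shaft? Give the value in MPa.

71.3 MPa

ω = 2π·104/60 = 10.89 rad/s, so T = P/ω = 5.04×10³ / 10.89 = 462.8 N·m.
Under the same torque, τ_max = 16T/(πd³) is largest where d is smallest — segment AB (d = 32.1 mm).
τ_max = 16·462.8/(π·(0.0321)³) = 7.126×10^7 Pa.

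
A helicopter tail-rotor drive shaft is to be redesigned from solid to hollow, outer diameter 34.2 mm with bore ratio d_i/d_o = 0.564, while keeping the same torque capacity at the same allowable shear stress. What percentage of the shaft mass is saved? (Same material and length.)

26.8 %

Equal τ_max and T ⇒ the solid shaft needs d_s³ = d_o³(1−k⁴), so d_s = 34.2·(1−0.564⁴)^(1/3) = 33.01 mm.
Area ratio A_h/A_s = d_o²(1−k²)/d_s² = (1−k²)/(1−k⁴)^(2/3) = 0.7322.
Mass saving = 1 − 0.7322 = 26.8 %.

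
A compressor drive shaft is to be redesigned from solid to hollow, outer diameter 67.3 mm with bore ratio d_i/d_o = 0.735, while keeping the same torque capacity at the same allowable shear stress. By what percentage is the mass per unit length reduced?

42.1 %

Equal τ_max and T ⇒ the solid shaft needs d_s³ = d_o³(1−k⁴), so d_s = 67.3·(1−0.735⁴)^(1/3) = 59.99 mm.
Area ratio A_h/A_s = d_o²(1−k²)/d_s² = (1−k²)/(1−k⁴)^(2/3) = 0.5787.
Mass saving = 1 − 0.5787 = 42.1 %.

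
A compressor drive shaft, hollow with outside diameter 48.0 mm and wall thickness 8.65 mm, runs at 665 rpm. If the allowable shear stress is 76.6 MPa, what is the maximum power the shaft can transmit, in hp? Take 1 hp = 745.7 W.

129 hp

J = π(d_o⁴ − d_i⁴)/32 = π(0.0480⁴ − 0.0307⁴)/32 = 4.339×10^-7 m⁴.
T_max = τ_allow·J/r = 7.66×10^7 × 4.339×10^-7 / 0.0240 = 1385 N·m.
ω = 2π·665/60 = 69.64 rad/s, so P_max = T_max·ω = 9.645×10^4 W.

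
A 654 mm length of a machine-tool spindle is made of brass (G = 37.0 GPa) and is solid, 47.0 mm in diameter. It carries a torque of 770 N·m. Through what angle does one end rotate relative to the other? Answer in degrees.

1.63°

J = πd⁴/32 = π(0.0470)⁴/32 = 4.791×10^-7 m⁴.
θ = T·L/(G·J) = 770.0 × 0.654 / (37.0×10⁹ × 4.791×10^-7) = 0.02841 rad.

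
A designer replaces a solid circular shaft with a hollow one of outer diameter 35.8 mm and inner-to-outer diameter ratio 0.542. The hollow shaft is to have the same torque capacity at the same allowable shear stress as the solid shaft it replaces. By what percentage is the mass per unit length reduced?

Equal τ_max and T ⇒ the solid shaft needs d_s³ = d_o³(1−k⁴), so d_s = 35.8·(1−0.542⁴)^(1/3) = 34.74 mm.
Area ratio A_h/A_s = d_o²(1−k²)/d_s² = (1−k²)/(1−k⁴)^(2/3) = 0.7500.
Mass saving = 1 − 0.7500 = 25.0 %.

25.0 %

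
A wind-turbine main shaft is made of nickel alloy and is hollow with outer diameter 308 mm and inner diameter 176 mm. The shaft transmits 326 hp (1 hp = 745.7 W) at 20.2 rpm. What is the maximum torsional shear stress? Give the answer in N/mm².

22.4 N/mm²

ω = 2π·20.2/60 = 2.115 rad/s, so T = P/ω = 326×745.7 / 2.115 = 114900 N·m.
J = π(d_o⁴ − d_i⁴)/32 = π(0.308⁴ − 0.176⁴)/32 = 7.893×10^-4 m⁴.
τ_max = T·r/J = 114900 × 0.154 / 7.893×10^-4 = 2.242×10^7 Pa.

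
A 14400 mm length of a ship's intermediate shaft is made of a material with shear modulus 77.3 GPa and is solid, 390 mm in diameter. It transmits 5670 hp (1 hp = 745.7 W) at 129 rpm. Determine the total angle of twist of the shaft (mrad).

25.7 mrad

ω = 2π·129/60 = 13.51 rad/s, so T = P/ω = 5670×745.7 / 13.51 = 313000 N·m.
J = πd⁴/32 = π(0.390)⁴/32 = 2.271×10^-3 m⁴.
θ = T·L/(G·J) = 313000 × 14.4 / (77.3×10⁹ × 2.271×10^-3) = 0.02567 rad.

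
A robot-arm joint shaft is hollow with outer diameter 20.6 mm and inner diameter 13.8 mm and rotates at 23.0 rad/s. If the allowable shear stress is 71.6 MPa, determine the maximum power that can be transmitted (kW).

2.26 kW

J = π(d_o⁴ − d_i⁴)/32 = π(0.0206⁴ − 0.0138⁴)/32 = 1.412×10^-8 m⁴.
T_max = τ_allow·J/r = 7.16×10^7 × 1.412×10^-8 / 0.0103 = 98.15 N·m.
ω = 23.0 rad/s, so P_max = T_max·ω = 2257 W.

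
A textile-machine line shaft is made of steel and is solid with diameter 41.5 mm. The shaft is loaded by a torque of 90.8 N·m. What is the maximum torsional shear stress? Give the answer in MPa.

J = πd⁴/32 = π(0.0415)⁴/32 = 2.912×10^-7 m⁴.
τ_max = T·r/J = 90.80 × 0.0208 / 2.912×10^-7 = 6.470×10^6 Pa.

6.47 MPa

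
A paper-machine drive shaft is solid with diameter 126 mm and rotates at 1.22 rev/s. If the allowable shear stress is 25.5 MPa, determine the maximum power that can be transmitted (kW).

J = πd⁴/32 = π(0.126)⁴/32 = 2.474×10^-5 m⁴.
T_max = τ_allow·J/r = 2.55×10^7 × 2.474×10^-5 / 0.0630 = 10020 N·m.
ω = 2π·1.22 = 7.665 rad/s, so P_max = T_max·ω = 7.678×10^4 W.

76.8 kW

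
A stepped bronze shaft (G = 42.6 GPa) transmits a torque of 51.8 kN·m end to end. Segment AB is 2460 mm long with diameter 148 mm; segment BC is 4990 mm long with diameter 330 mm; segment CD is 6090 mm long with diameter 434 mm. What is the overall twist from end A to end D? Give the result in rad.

J_AB = π(0.148)⁴/32 = 4.71×10^-5 m⁴; J_BC = π(0.330)⁴/32 = 1.16×10^-3 m⁴; J_CD = π(0.434)⁴/32 = 3.48×10^-3 m⁴.
θ = (T/G)·Σ L_i/J_i = (51800/42.6×10⁹)·(2.46/4.71×10^-5 + 4.99/1.16×10^-3 + 6.09/3.48×10^-3) = 0.07084 rad.

0.0708 rad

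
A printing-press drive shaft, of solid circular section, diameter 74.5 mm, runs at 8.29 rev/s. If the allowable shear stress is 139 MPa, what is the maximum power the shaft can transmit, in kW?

588 kW

J = πd⁴/32 = π(0.0745)⁴/32 = 3.024×10^-6 m⁴.
T_max = τ_allow·J/r = 1.39×10^8 × 3.024×10^-6 / 0.0372 = 11290 N·m.
ω = 2π·8.29 = 52.09 rad/s, so P_max = T_max·ω = 5.878×10^5 W.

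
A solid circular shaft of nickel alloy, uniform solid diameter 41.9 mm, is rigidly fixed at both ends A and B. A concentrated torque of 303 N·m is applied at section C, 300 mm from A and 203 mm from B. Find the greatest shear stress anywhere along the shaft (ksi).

With uniform GJ and both ends fixed, compatibility θ_AC = θ_CB gives T_A·a = T_B·b, together with T_A + T_B = T₀.
T_A = T₀·b/(a+b) = 303.0·203/503.0 = 122.3 N·m; T_B = 180.7 N·m.
τ in each portion: τ_AC = 8.47×10^6 Pa, τ_CB = 1.25×10^7 Pa; maximum is in CB.
τ_max = T_CB·r/J = 180.7·0.0209/3.03×10^-7 = 1.251×10^7 Pa.

1.81 ksi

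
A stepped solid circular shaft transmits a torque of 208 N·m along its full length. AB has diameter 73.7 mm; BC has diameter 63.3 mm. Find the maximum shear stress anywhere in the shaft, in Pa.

Under the same torque, τ_max = 16T/(πd³) is largest where d is smallest — segment BC (d = 63.3 mm).
τ_max = 16·208.0/(π·(0.0633)³) = 4.177×10^6 Pa.

4.18e6 Pa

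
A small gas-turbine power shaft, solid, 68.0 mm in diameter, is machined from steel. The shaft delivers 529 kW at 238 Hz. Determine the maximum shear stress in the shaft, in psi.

831 psi

ω = 2π·238 = 1495 rad/s, so T = P/ω = 529×10³ / 1495 = 353.8 N·m.
J = πd⁴/32 = π(0.0680)⁴/32 = 2.099×10^-6 m⁴.
τ_max = T·r/J = 353.8 × 0.0340 / 2.099×10^-6 = 5.730×10^6 Pa.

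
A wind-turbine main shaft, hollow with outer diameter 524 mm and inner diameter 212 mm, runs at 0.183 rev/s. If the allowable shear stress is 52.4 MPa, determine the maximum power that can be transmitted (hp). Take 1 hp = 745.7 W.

2220 hp

J = π(d_o⁴ − d_i⁴)/32 = π(0.524⁴ − 0.212⁴)/32 = 7.203×10^-3 m⁴.
T_max = τ_allow·J/r = 5.24×10^7 × 7.203×10^-3 / 0.262 = 1.441e6 N·m.
ω = 2π·0.183 = 1.150 rad/s, so P_max = T_max·ω = 1.656×10^6 W.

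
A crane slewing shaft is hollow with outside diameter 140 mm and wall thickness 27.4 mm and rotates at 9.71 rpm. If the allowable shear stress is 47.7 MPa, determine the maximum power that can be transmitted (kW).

22.5 kW

J = π(d_o⁴ − d_i⁴)/32 = π(0.140⁴ − 0.0852⁴)/32 = 3.254×10^-5 m⁴.
T_max = τ_allow·J/r = 4.77×10^7 × 3.254×10^-5 / 0.0700 = 22170 N·m.
ω = 2π·9.71/60 = 1.017 rad/s, so P_max = T_max·ω = 2.255×10^4 W.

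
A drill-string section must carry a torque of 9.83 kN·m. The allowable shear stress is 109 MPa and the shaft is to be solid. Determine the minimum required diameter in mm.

77.2 mm

For a solid shaft τ_max = 16T/(πd³), so d = (16T/(π τ_allow))^(1/3) = (16·9830/(π·1.09×10^8))^(1/3) = 0.07716 m.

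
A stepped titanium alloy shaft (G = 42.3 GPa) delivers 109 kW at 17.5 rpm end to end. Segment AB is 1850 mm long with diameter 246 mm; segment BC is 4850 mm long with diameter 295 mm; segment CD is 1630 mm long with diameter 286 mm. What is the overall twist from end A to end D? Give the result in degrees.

ω = 2π·17.5/60 = 1.833 rad/s, so T = P/ω = 109×10³ / 1.833 = 59480 N·m.
J_AB = π(0.246)⁴/32 = 3.60×10^-4 m⁴; J_BC = π(0.295)⁴/32 = 7.44×10^-4 m⁴; J_CD = π(0.286)⁴/32 = 6.57×10^-4 m⁴.
θ = (T/G)·Σ L_i/J_i = (59480/42.3×10⁹)·(1.85/3.60×10^-4 + 4.85/7.44×10^-4 + 1.63/6.57×10^-4) = 0.01990 rad.

1.14°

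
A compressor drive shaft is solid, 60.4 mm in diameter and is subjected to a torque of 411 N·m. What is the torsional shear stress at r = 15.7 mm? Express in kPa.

J = πd⁴/32 = π(0.0604)⁴/32 = 1.307×10^-6 m⁴.
Shear stress varies linearly with radius: τ = T·r/J = 411.0 × 0.0157 / 1.307×10^-6 = 4.938×10^6 Pa.

4940 kPa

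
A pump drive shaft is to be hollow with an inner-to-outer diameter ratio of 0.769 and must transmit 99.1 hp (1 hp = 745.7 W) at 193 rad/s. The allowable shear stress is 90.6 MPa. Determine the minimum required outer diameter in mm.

ω = 193 rad/s, so T = P/ω = 99.1×745.7 / 193.0 = 382.9 N·m.
For a hollow shaft with d_i/d_o = 0.769: τ_max = 16T/(π d_o³ (1−k⁴)), so d_o = [16T/(π τ_allow (1−k⁴))]^(1/3) = [16·382.9/(π·9.06×10^7·0.6503)]^(1/3) = 0.03211 m.

32.1 mm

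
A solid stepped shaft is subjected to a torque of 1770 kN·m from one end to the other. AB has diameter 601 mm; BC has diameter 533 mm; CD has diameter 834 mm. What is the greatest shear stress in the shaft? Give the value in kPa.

Under the same torque, τ_max = 16T/(πd³) is largest where d is smallest — segment BC (d = 533 mm).
τ_max = 16·1.770e6/(π·(0.533)³) = 5.953×10^7 Pa.

59500 kPa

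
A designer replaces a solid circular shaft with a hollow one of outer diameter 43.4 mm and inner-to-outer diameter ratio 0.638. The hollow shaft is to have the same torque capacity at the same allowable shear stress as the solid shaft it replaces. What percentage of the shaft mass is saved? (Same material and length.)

33.1 %

Equal τ_max and T ⇒ the solid shaft needs d_s³ = d_o³(1−k⁴), so d_s = 43.4·(1−0.638⁴)^(1/3) = 40.86 mm.
Area ratio A_h/A_s = d_o²(1−k²)/d_s² = (1−k²)/(1−k⁴)^(2/3) = 0.6691.
Mass saving = 1 − 0.6691 = 33.1 %.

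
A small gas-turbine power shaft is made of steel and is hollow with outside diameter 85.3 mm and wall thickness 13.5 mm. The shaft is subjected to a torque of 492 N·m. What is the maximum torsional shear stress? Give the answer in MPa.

J = π(d_o⁴ − d_i⁴)/32 = π(0.0853⁴ − 0.0583⁴)/32 = 4.063×10^-6 m⁴.
τ_max = T·r/J = 492.0 × 0.0427 / 4.063×10^-6 = 5.164×10^6 Pa.

5.16 MPa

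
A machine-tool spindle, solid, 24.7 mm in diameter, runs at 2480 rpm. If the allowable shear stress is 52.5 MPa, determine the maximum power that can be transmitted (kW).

40.3 kW

J = πd⁴/32 = π(0.0247)⁴/32 = 3.654×10^-8 m⁴.
T_max = τ_allow·J/r = 5.25×10^7 × 3.654×10^-8 / 0.0123 = 155.3 N·m.
ω = 2π·2480/60 = 259.7 rad/s, so P_max = T_max·ω = 4.034×10^4 W.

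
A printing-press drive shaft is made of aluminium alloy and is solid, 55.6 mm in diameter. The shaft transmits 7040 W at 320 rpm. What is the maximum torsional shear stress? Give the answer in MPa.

6.23 MPa

ω = 2π·320/60 = 33.51 rad/s, so T = P/ω = 7040 / 33.51 = 210.1 N·m.
J = πd⁴/32 = π(0.0556)⁴/32 = 9.382×10^-7 m⁴.
τ_max = T·r/J = 210.1 × 0.0278 / 9.382×10^-7 = 6.225×10^6 Pa.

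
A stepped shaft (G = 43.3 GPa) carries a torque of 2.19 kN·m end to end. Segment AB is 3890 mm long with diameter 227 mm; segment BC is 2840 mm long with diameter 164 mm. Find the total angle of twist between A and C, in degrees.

0.159°

J_AB = π(0.227)⁴/32 = 2.61×10^-4 m⁴; J_BC = π(0.164)⁴/32 = 7.10×10^-5 m⁴.
θ = (T/G)·Σ L_i/J_i = (2190/43.3×10⁹)·(3.89/2.61×10^-4 + 2.84/7.10×10^-5) = 2.777×10^-3 rad.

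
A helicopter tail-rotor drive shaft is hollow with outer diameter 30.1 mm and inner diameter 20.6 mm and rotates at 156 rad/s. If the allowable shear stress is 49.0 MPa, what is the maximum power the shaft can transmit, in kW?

J = π(d_o⁴ − d_i⁴)/32 = π(0.0301⁴ − 0.0206⁴)/32 = 6.291×10^-8 m⁴.
T_max = τ_allow·J/r = 4.90×10^7 × 6.291×10^-8 / 0.0151 = 204.8 N·m.
ω = 156 rad/s, so P_max = T_max·ω = 3.195×10^4 W.

32.0 kW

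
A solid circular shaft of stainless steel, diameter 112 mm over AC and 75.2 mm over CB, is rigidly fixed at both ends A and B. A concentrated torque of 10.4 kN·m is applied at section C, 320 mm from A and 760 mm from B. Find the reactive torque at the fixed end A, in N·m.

Compatibility: T_A·a/J_AC = T_B·b/J_CB with T_A + T_B = T₀.
J_AC = 1.54×10^-5 m⁴, J_CB = 3.14×10^-6 m⁴, so T_A = T₀·(J_AC/a)/((J_AC/a)+(J_CB/b)) = 9580 N·m, T_B = 819.8 N·m.

9580 N·m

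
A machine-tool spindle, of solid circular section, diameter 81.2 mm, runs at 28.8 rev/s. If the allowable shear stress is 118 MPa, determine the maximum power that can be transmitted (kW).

J = πd⁴/32 = π(0.0812)⁴/32 = 4.268×10^-6 m⁴.
T_max = τ_allow·J/r = 1.18×10^8 × 4.268×10^-6 / 0.0406 = 12400 N·m.
ω = 2π·28.8 = 181.0 rad/s, so P_max = T_max·ω = 2.245×10^6 W.

2240 kW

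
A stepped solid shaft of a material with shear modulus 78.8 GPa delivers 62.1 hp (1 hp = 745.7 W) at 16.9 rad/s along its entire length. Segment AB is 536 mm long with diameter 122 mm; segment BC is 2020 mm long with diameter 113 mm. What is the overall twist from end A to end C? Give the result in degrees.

ω = 16.9 rad/s, so T = P/ω = 62.1×745.7 / 16.90 = 2740 N·m.
J_AB = π(0.122)⁴/32 = 2.17×10^-5 m⁴; J_BC = π(0.113)⁴/32 = 1.60×10^-5 m⁴.
θ = (T/G)·Σ L_i/J_i = (2740/78.8×10⁹)·(0.536/2.17×10^-5 + 2.02/1.60×10^-5) = 5.245×10^-3 rad.

0.301°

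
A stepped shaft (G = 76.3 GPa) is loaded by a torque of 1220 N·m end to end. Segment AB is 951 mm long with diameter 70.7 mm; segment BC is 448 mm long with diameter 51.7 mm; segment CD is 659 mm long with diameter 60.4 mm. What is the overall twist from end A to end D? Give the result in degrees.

J_AB = π(0.0707)⁴/32 = 2.45×10^-6 m⁴; J_BC = π(0.0517)⁴/32 = 7.01×10^-7 m⁴; J_CD = π(0.0604)⁴/32 = 1.31×10^-6 m⁴.
θ = (T/G)·Σ L_i/J_i = (1220/76.3×10⁹)·(0.951/2.45×10^-6 + 0.448/7.01×10^-7 + 0.659/1.31×10^-6) = 0.02448 rad.

1.40°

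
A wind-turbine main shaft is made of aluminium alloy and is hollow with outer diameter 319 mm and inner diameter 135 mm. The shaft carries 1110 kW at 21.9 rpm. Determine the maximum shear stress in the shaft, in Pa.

ω = 2π·21.9/60 = 2.293 rad/s, so T = P/ω = 1110×10³ / 2.293 = 484000 N·m.
J = π(d_o⁴ − d_i⁴)/32 = π(0.319⁴ − 0.135⁴)/32 = 9.840×10^-4 m⁴.
τ_max = T·r/J = 484000 × 0.160 / 9.840×10^-4 = 7.845×10^7 Pa.

7.85e7 Pa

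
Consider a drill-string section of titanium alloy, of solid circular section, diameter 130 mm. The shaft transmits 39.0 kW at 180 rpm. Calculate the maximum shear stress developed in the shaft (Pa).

4.80e6 Pa

ω = 2π·180/60 = 18.85 rad/s, so T = P/ω = 39.0×10³ / 18.85 = 2069 N·m.
J = πd⁴/32 = π(0.130)⁴/32 = 2.804×10^-5 m⁴.
τ_max = T·r/J = 2069 × 0.0650 / 2.804×10^-5 = 4.796×10^6 Pa.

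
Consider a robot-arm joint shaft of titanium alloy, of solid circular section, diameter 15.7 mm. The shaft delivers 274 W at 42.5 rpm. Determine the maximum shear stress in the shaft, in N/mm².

ω = 2π·42.5/60 = 4.451 rad/s, so T = P/ω = 274 / 4.451 = 61.56 N·m.
J = πd⁴/32 = π(0.0157)⁴/32 = 5.965×10^-9 m⁴.
τ_max = T·r/J = 61.56 × 0.00785 / 5.965×10^-9 = 8.102×10^7 Pa.

81.0 N/mm²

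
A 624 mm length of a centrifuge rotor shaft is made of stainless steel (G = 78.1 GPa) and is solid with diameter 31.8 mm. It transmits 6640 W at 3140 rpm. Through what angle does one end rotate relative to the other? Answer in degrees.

0.0921°

ω = 2π·3140/60 = 328.8 rad/s, so T = P/ω = 6640 / 328.8 = 20.19 N·m.
J = πd⁴/32 = π(0.0318)⁴/32 = 1.004×10^-7 m⁴.
θ = T·L/(G·J) = 20.19 × 0.624 / (78.1×10⁹ × 1.004×10^-7) = 1.607×10^-3 rad.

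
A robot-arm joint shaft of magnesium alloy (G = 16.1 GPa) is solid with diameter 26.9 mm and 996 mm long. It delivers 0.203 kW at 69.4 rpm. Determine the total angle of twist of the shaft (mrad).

33.6 mrad

ω = 2π·69.4/60 = 7.268 rad/s, so T = P/ω = 0.203×10³ / 7.268 = 27.93 N·m.
J = πd⁴/32 = π(0.0269)⁴/32 = 5.141×10^-8 m⁴.
θ = T·L/(G·J) = 27.93 × 0.996 / (16.1×10⁹ × 5.141×10^-8) = 0.03361 rad.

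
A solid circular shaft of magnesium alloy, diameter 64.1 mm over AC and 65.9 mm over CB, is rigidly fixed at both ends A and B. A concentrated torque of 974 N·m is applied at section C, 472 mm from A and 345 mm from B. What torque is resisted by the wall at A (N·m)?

Compatibility: T_A·a/J_AC = T_B·b/J_CB with T_A + T_B = T₀.
J_AC = 1.66×10^-6 m⁴, J_CB = 1.85×10^-6 m⁴, so T_A = T₀·(J_AC/a)/((J_AC/a)+(J_CB/b)) = 385.2 N·m, T_B = 588.8 N·m.

385 N·m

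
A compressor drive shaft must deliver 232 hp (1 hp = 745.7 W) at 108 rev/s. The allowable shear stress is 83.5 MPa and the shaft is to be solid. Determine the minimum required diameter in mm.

25.0 mm

ω = 2π·108 = 678.6 rad/s, so T = P/ω = 232×745.7 / 678.6 = 254.9 N·m.
For a solid shaft τ_max = 16T/(πd³), so d = (16T/(π τ_allow))^(1/3) = (16·254.9/(π·8.35×10^7))^(1/3) = 0.02496 m.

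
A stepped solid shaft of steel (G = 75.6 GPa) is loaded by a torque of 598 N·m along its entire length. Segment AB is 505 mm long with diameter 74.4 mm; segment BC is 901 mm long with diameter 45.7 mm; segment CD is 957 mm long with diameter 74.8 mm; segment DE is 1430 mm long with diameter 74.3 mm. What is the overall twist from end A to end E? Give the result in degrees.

J_AB = π(0.0744)⁴/32 = 3.01×10^-6 m⁴; J_BC = π(0.0457)⁴/32 = 4.28×10^-7 m⁴; J_CD = π(0.0748)⁴/32 = 3.07×10^-6 m⁴; J_DE = π(0.0743)⁴/32 = 2.99×10^-6 m⁴.
θ = (T/G)·Σ L_i/J_i = (598.0/75.6×10⁹)·(0.505/3.01×10^-6 + 0.901/4.28×10^-7 + 0.957/3.07×10^-6 + 1.43/2.99×10^-6) = 0.02421 rad.

1.39°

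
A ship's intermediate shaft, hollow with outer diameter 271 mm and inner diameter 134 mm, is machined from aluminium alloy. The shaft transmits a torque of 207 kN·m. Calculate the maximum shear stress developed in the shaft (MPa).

J = π(d_o⁴ − d_i⁴)/32 = π(0.271⁴ − 0.134⁴)/32 = 4.979×10^-4 m⁴.
τ_max = T·r/J = 207000 × 0.136 / 4.979×10^-4 = 5.634×10^7 Pa.

56.3 MPa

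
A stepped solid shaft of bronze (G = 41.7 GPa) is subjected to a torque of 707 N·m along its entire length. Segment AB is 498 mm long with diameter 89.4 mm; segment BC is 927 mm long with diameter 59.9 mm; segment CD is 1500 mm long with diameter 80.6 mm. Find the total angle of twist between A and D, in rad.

0.0199 rad

J_AB = π(0.0894)⁴/32 = 6.27×10^-6 m⁴; J_BC = π(0.0599)⁴/32 = 1.26×10^-6 m⁴; J_CD = π(0.0806)⁴/32 = 4.14×10^-6 m⁴.
θ = (T/G)·Σ L_i/J_i = (707.0/41.7×10⁹)·(0.498/6.27×10^-6 + 0.927/1.26×10^-6 + 1.50/4.14×10^-6) = 0.01992 rad.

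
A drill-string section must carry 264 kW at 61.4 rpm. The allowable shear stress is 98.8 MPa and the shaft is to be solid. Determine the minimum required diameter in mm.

ω = 2π·61.4/60 = 6.430 rad/s, so T = P/ω = 264×10³ / 6.430 = 41060 N·m.
For a solid shaft τ_max = 16T/(πd³), so d = (16T/(π τ_allow))^(1/3) = (16·41060/(π·9.88×10^7))^(1/3) = 0.1284 m.

128 mm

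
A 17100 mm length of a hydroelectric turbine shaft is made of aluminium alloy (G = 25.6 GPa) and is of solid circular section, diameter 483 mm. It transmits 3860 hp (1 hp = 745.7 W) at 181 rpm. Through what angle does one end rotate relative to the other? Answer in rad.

ω = 2π·181/60 = 18.95 rad/s, so T = P/ω = 3860×745.7 / 18.95 = 151900 N·m.
J = πd⁴/32 = π(0.483)⁴/32 = 5.343×10^-3 m⁴.
θ = T·L/(G·J) = 151900 × 17.1 / (25.6×10⁹ × 5.343×10^-3) = 0.01899 rad.

0.0190 rad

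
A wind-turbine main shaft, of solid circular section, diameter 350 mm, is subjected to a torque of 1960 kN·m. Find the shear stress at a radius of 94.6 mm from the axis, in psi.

18300 psi

J = πd⁴/32 = π(0.350)⁴/32 = 1.473×10^-3 m⁴.
Shear stress varies linearly with radius: τ = T·r/J = 1.960e6 × 0.0946 / 1.473×10^-3 = 1.259×10^8 Pa.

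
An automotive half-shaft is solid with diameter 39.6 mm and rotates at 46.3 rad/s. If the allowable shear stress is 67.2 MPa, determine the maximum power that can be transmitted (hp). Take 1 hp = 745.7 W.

J = πd⁴/32 = π(0.0396)⁴/32 = 2.414×10^-7 m⁴.
T_max = τ_allow·J/r = 6.72×10^7 × 2.414×10^-7 / 0.0198 = 819.4 N·m.
ω = 46.3 rad/s, so P_max = T_max·ω = 3.794×10^4 W.

50.9 hp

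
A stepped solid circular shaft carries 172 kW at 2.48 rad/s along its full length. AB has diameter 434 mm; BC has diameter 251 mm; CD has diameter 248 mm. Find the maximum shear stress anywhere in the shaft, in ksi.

ω = 2.48 rad/s, so T = P/ω = 172×10³ / 2.480 = 69350 N·m.
Under the same torque, τ_max = 16T/(πd³) is largest where d is smallest — segment CD (d = 248 mm).
τ_max = 16·69350/(π·(0.248)³) = 2.316×10^7 Pa.

3.36 ksi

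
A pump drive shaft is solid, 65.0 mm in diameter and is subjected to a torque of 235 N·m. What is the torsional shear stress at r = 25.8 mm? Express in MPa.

3.46 MPa

J = πd⁴/32 = π(0.0650)⁴/32 = 1.752×10^-6 m⁴.
Shear stress varies linearly with radius: τ = T·r/J = 235.0 × 0.0258 / 1.752×10^-6 = 3.460×10^6 Pa.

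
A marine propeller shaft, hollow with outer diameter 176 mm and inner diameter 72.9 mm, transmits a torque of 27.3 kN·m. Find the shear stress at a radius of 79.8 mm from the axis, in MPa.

23.8 MPa

J = π(d_o⁴ − d_i⁴)/32 = π(0.176⁴ − 0.0729⁴)/32 = 9.143×10^-5 m⁴.
Shear stress varies linearly with radius: τ = T·r/J = 27300 × 0.0798 / 9.143×10^-5 = 2.383×10^7 Pa.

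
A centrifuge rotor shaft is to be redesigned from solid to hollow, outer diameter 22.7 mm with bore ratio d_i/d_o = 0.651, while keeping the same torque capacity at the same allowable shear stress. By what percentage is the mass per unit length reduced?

Equal τ_max and T ⇒ the solid shaft needs d_s³ = d_o³(1−k⁴), so d_s = 22.7·(1−0.651⁴)^(1/3) = 21.25 mm.
Area ratio A_h/A_s = d_o²(1−k²)/d_s² = (1−k²)/(1−k⁴)^(2/3) = 0.6575.
Mass saving = 1 − 0.6575 = 34.3 %.

34.3 %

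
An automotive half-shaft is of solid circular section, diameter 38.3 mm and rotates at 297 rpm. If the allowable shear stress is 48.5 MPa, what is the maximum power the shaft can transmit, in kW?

J = πd⁴/32 = π(0.0383)⁴/32 = 2.112×10^-7 m⁴.
T_max = τ_allow·J/r = 4.85×10^7 × 2.112×10^-7 / 0.0191 = 535.0 N·m.
ω = 2π·297/60 = 31.10 rad/s, so P_max = T_max·ω = 1.664×10^4 W.

16.6 kW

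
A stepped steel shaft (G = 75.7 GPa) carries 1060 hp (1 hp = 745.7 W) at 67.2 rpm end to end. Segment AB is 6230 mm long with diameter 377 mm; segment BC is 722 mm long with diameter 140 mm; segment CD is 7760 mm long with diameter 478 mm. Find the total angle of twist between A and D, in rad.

ω = 2π·67.2/60 = 7.037 rad/s, so T = P/ω = 1060×745.7 / 7.037 = 112300 N·m.
J_AB = π(0.377)⁴/32 = 1.98×10^-3 m⁴; J_BC = π(0.140)⁴/32 = 3.77×10^-5 m⁴; J_CD = π(0.478)⁴/32 = 5.13×10^-3 m⁴.
θ = (T/G)·Σ L_i/J_i = (112300/75.7×10⁹)·(6.23/1.98×10^-3 + 0.722/3.77×10^-5 + 7.76/5.13×10^-3) = 0.03531 rad.

0.0353 rad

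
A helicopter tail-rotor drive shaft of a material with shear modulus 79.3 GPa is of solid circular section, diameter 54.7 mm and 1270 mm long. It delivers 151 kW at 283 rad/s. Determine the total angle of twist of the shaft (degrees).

0.557°

ω = 283 rad/s, so T = P/ω = 151×10³ / 283.0 = 533.6 N·m.
J = πd⁴/32 = π(0.0547)⁴/32 = 8.789×10^-7 m⁴.
θ = T·L/(G·J) = 533.6 × 1.27 / (79.3×10⁹ × 8.789×10^-7) = 9.722×10^-3 rad.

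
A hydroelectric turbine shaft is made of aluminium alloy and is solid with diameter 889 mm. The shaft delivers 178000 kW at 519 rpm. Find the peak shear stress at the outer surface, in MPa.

23.7 MPa

ω = 2π·519/60 = 54.35 rad/s, so T = P/ω = 178000×10³ / 54.35 = 3.275e6 N·m.
J = πd⁴/32 = π(0.889)⁴/32 = 0.06132 m⁴.
τ_max = T·r/J = 3.275e6 × 0.445 / 0.06132 = 2.374×10^7 Pa.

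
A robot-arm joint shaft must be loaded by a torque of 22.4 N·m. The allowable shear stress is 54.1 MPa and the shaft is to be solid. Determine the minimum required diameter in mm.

12.8 mm

For a solid shaft τ_max = 16T/(πd³), so d = (16T/(π τ_allow))^(1/3) = (16·22.40/(π·5.41×10^7))^(1/3) = 0.01282 m.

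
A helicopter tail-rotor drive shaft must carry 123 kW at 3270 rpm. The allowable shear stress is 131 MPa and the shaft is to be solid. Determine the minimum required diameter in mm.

ω = 2π·3270/60 = 342.4 rad/s, so T = P/ω = 123×10³ / 342.4 = 359.2 N·m.
For a solid shaft τ_max = 16T/(πd³), so d = (16T/(π τ_allow))^(1/3) = (16·359.2/(π·1.31×10^8))^(1/3) = 0.02408 m.

24.1 mm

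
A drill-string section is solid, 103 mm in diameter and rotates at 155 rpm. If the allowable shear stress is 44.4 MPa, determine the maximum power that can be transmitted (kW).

J = πd⁴/32 = π(0.103)⁴/32 = 1.105×10^-5 m⁴.
T_max = τ_allow·J/r = 4.44×10^7 × 1.105×10^-5 / 0.0515 = 9526 N·m.
ω = 2π·155/60 = 16.23 rad/s, so P_max = T_max·ω = 1.546×10^5 W.

155 kW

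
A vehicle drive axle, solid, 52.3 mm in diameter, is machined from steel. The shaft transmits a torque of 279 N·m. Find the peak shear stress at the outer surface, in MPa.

9.93 MPa

J = πd⁴/32 = π(0.0523)⁴/32 = 7.345×10^-7 m⁴.
τ_max = T·r/J = 279.0 × 0.0261 / 7.345×10^-7 = 9.933×10^6 Pa.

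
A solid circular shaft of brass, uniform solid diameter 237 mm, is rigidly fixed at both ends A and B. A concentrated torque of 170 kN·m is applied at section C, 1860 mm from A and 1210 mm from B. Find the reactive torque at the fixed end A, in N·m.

With uniform GJ and both ends fixed, compatibility θ_AC = θ_CB gives T_A·a = T_B·b, together with T_A + T_B = T₀.
T_A = T₀·b/(a+b) = 170000·1210/3070 = 67000 N·m; T_B = 103000 N·m.

67000 N·m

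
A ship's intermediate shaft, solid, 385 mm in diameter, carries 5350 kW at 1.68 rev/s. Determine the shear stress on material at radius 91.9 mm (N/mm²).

ω = 2π·1.68 = 10.56 rad/s, so T = P/ω = 5350×10³ / 10.56 = 506800 N·m.
J = πd⁴/32 = π(0.385)⁴/32 = 2.157×10^-3 m⁴.
Shear stress varies linearly with radius: τ = T·r/J = 506800 × 0.0919 / 2.157×10^-3 = 2.159×10^7 Pa.

21.6 N/mm²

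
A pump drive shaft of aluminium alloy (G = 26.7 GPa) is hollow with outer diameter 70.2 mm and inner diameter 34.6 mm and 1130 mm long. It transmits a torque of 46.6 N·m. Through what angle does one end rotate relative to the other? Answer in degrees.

0.0504°

J = π(d_o⁴ − d_i⁴)/32 = π(0.0702⁴ − 0.0346⁴)/32 = 2.244×10^-6 m⁴.
θ = T·L/(G·J) = 46.60 × 1.13 / (26.7×10⁹ × 2.244×10^-6) = 8.791×10^-4 rad.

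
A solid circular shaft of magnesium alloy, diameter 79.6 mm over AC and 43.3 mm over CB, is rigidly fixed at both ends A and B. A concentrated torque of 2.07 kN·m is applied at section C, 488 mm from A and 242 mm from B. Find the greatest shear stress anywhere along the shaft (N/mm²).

Compatibility: T_A·a/J_AC = T_B·b/J_CB with T_A + T_B = T₀.
J_AC = 3.94×10^-6 m⁴, J_CB = 3.45×10^-7 m⁴, so T_A = T₀·(J_AC/a)/((J_AC/a)+(J_CB/b)) = 1759 N·m, T_B = 310.6 N·m.
τ in each portion: τ_AC = 1.78×10^7 Pa, τ_CB = 1.95×10^7 Pa; maximum is in CB.
τ_max = T_CB·r/J = 310.6·0.0216/3.45×10^-7 = 1.949×10^7 Pa.

19.5 N/mm²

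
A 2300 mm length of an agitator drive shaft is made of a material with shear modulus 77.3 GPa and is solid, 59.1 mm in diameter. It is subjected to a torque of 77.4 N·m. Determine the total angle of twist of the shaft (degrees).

0.110°

J = πd⁴/32 = π(0.0591)⁴/32 = 1.198×10^-6 m⁴.
θ = T·L/(G·J) = 77.40 × 2.30 / (77.3×10⁹ × 1.198×10^-6) = 1.923×10^-3 rad.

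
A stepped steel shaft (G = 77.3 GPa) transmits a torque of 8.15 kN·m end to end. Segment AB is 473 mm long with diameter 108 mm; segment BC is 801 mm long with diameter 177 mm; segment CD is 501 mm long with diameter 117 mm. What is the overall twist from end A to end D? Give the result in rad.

0.00748 rad

J_AB = π(0.108)⁴/32 = 1.34×10^-5 m⁴; J_BC = π(0.177)⁴/32 = 9.64×10^-5 m⁴; J_CD = π(0.117)⁴/32 = 1.84×10^-5 m⁴.
θ = (T/G)·Σ L_i/J_i = (8150/77.3×10⁹)·(0.473/1.34×10^-5 + 0.801/9.64×10^-5 + 0.501/1.84×10^-5) = 7.481×10^-3 rad.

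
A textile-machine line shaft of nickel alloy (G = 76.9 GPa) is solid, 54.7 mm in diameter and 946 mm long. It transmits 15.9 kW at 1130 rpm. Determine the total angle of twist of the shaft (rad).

0.00188 rad

ω = 2π·1130/60 = 118.3 rad/s, so T = P/ω = 15.9×10³ / 118.3 = 134.4 N·m.
J = πd⁴/32 = π(0.0547)⁴/32 = 8.789×10^-7 m⁴.
θ = T·L/(G·J) = 134.4 × 0.946 / (76.9×10⁹ × 8.789×10^-7) = 1.881×10^-3 rad.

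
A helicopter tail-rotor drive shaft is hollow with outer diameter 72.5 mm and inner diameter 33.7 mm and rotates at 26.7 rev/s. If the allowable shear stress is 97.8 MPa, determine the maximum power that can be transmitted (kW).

1170 kW

J = π(d_o⁴ − d_i⁴)/32 = π(0.0725⁴ − 0.0337⁴)/32 = 2.586×10^-6 m⁴.
T_max = τ_allow·J/r = 9.78×10^7 × 2.586×10^-6 / 0.0362 = 6976 N·m.
ω = 2π·26.7 = 167.8 rad/s, so P_max = T_max·ω = 1.170×10^6 W.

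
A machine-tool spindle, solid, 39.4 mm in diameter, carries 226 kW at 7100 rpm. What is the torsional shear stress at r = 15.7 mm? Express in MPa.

ω = 2π·7100/60 = 743.5 rad/s, so T = P/ω = 226×10³ / 743.5 = 304.0 N·m.
J = πd⁴/32 = π(0.0394)⁴/32 = 2.366×10^-7 m⁴.
Shear stress varies linearly with radius: τ = T·r/J = 304.0 × 0.0157 / 2.366×10^-7 = 2.017×10^7 Pa.

20.2 MPa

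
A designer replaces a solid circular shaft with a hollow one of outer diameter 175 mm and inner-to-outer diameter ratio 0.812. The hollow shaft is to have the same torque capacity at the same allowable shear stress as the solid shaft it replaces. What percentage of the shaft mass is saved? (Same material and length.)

Equal τ_max and T ⇒ the solid shaft needs d_s³ = d_o³(1−k⁴), so d_s = 175·(1−0.812⁴)^(1/3) = 144.7 mm.
Area ratio A_h/A_s = d_o²(1−k²)/d_s² = (1−k²)/(1−k⁴)^(2/3) = 0.4983.
Mass saving = 1 − 0.4983 = 50.2 %.

50.2 %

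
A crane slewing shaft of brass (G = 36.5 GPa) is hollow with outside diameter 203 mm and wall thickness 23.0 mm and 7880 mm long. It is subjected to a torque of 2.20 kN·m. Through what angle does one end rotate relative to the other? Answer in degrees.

0.254°

J = π(d_o⁴ − d_i⁴)/32 = π(0.203⁴ − 0.157⁴)/32 = 1.071×10^-4 m⁴.
θ = T·L/(G·J) = 2200 × 7.88 / (36.5×10⁹ × 1.071×10^-4) = 4.436×10^-3 rad.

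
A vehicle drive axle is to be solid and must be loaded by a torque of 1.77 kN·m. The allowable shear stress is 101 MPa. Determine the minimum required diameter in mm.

44.7 mm

For a solid shaft τ_max = 16T/(πd³), so d = (16T/(π τ_allow))^(1/3) = (16·1770/(π·1.01×10^8))^(1/3) = 0.04469 m.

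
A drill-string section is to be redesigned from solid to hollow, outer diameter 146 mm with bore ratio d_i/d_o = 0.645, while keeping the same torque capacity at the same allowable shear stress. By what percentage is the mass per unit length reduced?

33.7 %

Equal τ_max and T ⇒ the solid shaft needs d_s³ = d_o³(1−k⁴), so d_s = 146·(1−0.645⁴)^(1/3) = 137.0 mm.
Area ratio A_h/A_s = d_o²(1−k²)/d_s² = (1−k²)/(1−k⁴)^(2/3) = 0.6629.
Mass saving = 1 − 0.6629 = 33.7 %.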